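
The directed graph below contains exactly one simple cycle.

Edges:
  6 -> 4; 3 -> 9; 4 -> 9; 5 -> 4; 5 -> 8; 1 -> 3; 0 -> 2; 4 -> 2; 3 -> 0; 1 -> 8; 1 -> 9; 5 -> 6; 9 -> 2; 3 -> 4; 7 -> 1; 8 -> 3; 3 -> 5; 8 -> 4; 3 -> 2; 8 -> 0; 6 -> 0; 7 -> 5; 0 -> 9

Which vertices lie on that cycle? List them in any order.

3, 5, 8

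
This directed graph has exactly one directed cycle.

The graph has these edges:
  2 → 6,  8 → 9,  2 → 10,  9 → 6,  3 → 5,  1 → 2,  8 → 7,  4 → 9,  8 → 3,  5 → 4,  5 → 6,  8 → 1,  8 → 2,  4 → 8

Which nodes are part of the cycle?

3, 4, 5, 8

DFS with gray/black marking from 4:
4 gray
  9 gray
    6 gray
    6 black
  9 black
  8 gray
    2 gray
      2→6: 6 black — skip
      10 gray
      10 black
    2 black
    3 gray
      5 gray
        5→6: 6 black — skip
        5→4: 4 is gray → back edge
Back edge closes the cycle 4 → 8 → 3 → 5 → 4; its vertices are {3, 4, 5, 8}.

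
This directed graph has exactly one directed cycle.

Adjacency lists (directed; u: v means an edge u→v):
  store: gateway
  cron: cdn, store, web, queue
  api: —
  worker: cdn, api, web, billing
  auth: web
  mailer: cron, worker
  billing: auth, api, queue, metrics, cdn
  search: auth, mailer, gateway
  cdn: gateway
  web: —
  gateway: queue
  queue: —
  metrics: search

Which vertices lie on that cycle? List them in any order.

mailer, search, worker, billing, metrics

DFS with gray/black marking from billing:
billing gray
  auth gray
    web gray
    web black
  auth black
  api gray
  api black
  queue gray
  queue black
  metrics gray
    search gray
      search→auth: auth black — skip
      mailer gray
        cron gray
          cdn gray
            gateway gray
              gateway→queue: queue black — skip
            gateway black
          cdn black
          store gray
            store→gateway: gateway black — skip
          store black
          cron→web: web black — skip
          cron→queue: queue black — skip
        cron black
        worker gray
          worker→cdn: cdn black — skip
          worker→api: api black — skip
          worker→web: web black — skip
          worker→billing: billing is gray → back edge
Back edge closes the cycle billing → metrics → search → mailer → worker → billing; its vertices are {mailer, search, worker, billing, metrics}.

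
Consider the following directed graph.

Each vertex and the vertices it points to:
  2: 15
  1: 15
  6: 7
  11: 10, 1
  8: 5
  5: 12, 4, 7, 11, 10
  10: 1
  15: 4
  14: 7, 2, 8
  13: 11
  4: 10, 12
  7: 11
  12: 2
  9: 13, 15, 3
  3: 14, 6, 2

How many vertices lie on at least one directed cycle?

6

A vertex is on a directed cycle iff it belongs to a strongly connected component of size ≥ 2 (or has a self-loop).
The vertices on cycles are {1, 2, 4, 10, 12, 15} — 6 in total.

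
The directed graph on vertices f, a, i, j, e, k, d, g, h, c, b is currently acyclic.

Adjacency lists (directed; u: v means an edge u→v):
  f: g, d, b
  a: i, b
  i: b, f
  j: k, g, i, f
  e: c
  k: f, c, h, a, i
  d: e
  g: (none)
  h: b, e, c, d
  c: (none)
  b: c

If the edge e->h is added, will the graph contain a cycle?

Adding e→h creates a cycle iff h can already reach e.
Path from h: h → e.
So h → … → e → h is a cycle.

Yes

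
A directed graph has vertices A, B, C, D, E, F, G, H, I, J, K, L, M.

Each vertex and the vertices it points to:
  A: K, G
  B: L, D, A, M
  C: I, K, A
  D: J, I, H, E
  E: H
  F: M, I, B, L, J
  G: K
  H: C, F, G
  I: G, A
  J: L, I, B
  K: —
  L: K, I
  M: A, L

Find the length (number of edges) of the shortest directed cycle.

For each vertex v, BFS finds the shortest path from v back to v.
The shortest such closed walk is D → J → B → D, length 3.

3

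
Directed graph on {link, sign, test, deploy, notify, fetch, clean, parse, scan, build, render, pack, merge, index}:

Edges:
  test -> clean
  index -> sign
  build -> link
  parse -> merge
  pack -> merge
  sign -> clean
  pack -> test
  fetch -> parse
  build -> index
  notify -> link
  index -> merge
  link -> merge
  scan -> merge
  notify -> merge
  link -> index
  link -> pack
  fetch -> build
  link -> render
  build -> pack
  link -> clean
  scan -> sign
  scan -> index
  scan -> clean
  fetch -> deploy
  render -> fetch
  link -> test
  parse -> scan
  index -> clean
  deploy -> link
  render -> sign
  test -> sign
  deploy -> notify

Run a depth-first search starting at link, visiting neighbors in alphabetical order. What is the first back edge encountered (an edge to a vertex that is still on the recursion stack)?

build→link

DFS from link (visiting neighbors in alphabetical order); mark gray on enter, black on exit:
link gray
  clean gray
  clean black
  index gray
    index→clean: clean black — skip
    merge gray
    merge black
    sign gray
      sign→clean: clean black — skip
    sign black
  index black
  link→merge: merge black — skip
  pack gray
    pack→merge: merge black — skip
    test gray
      test→clean: clean black — skip
      test→sign: sign black — skip
    test black
  pack black
  render gray
    fetch gray
      build gray
        build→index: index black — skip
        build→link: link is gray → back edge
First back edge: build → link.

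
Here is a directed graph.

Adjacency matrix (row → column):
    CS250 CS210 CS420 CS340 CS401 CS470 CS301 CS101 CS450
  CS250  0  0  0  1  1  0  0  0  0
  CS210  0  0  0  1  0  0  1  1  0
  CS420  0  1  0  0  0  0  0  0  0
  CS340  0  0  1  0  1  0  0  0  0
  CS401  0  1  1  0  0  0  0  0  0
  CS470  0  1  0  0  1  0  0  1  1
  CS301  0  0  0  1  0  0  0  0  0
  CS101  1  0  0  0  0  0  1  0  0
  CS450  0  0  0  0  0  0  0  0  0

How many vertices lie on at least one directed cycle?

7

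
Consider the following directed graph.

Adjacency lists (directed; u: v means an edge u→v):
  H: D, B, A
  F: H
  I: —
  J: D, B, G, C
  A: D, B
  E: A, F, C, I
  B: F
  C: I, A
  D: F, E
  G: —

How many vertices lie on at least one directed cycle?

7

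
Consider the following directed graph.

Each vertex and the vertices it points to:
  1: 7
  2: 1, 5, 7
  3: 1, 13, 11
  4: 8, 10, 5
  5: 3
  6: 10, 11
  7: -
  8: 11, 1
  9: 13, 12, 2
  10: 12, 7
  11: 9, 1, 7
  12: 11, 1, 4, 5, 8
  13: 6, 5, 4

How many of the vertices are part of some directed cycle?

A vertex is on a directed cycle iff it belongs to a strongly connected component of size ≥ 2 (or has a self-loop).
The vertices on cycles are {2, 3, 4, 5, 6, 8, 9, 10, 11, 12, 13} — 11 in total.

11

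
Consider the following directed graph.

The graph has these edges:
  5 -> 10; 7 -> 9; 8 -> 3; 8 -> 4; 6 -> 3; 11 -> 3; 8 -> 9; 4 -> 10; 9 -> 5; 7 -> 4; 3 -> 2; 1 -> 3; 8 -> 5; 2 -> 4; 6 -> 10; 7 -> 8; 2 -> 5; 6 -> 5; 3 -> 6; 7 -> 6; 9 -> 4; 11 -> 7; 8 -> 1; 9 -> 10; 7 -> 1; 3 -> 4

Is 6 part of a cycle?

6 is on a cycle iff 6 can reach itself via ≥1 edge.
6 → 3 → 6 — yes.

Yes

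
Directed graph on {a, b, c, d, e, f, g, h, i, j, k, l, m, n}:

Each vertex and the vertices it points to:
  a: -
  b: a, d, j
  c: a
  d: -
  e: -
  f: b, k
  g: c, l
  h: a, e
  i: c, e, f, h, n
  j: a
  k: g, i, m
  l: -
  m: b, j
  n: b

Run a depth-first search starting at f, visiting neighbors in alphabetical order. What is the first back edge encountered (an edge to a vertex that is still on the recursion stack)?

DFS from f (visiting neighbors in alphabetical order); mark gray on enter, black on exit:
f gray
  b gray
    a gray
    a black
    d gray
    d black
    j gray
      j→a: a black — skip
    j black
  b black
  k gray
    g gray
      c gray
        c→a: a black — skip
      c black
      l gray
      l black
    g black
    i gray
      i→c: c black — skip
      e gray
      e black
      i→f: f is gray → back edge
First back edge: i → f.

i->f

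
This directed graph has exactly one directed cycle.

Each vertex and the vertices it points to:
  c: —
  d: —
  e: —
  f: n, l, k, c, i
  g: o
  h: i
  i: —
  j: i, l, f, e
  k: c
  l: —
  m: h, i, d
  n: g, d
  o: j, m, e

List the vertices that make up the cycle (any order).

f, g, j, n, o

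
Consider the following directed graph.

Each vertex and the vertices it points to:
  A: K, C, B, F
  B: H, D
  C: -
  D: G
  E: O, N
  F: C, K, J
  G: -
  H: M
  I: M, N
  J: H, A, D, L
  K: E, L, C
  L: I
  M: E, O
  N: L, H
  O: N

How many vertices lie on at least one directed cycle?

10

A vertex is on a directed cycle iff it belongs to a strongly connected component of size ≥ 2 (or has a self-loop).
The vertices on cycles are {A, E, F, H, I, J, L, M, N, O} — 10 in total.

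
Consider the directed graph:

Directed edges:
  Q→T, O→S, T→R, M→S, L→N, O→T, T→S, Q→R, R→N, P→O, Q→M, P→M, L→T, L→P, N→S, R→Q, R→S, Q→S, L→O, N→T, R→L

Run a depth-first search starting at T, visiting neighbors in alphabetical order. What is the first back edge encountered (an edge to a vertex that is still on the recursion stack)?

N→T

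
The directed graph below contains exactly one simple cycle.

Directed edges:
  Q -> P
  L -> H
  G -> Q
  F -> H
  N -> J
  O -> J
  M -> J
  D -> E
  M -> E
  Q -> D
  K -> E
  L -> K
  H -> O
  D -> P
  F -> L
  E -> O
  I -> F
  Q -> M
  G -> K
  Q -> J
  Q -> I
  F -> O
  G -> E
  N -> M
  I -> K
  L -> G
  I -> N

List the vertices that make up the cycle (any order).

F, G, I, L, Q

DFS with gray/black marking from G:
G gray
  E gray
    O gray
      J gray
      J black
    O black
  E black
  K gray
    K→E: E black — skip
  K black
  Q gray
    Q→J: J black — skip
    D gray
      D→E: E black — skip
      P gray
      P black
    D black
    Q→P: P black — skip
    M gray
      M→E: E black — skip
      M→J: J black — skip
    M black
    I gray
      I→K: K black — skip
      N gray
        N→M: M black — skip
        N→J: J black — skip
      N black
      F gray
        F→O: O black — skip
        L gray
          L→G: G is gray → back edge
Back edge closes the cycle G → Q → I → F → L → G; its vertices are {F, G, I, L, Q}.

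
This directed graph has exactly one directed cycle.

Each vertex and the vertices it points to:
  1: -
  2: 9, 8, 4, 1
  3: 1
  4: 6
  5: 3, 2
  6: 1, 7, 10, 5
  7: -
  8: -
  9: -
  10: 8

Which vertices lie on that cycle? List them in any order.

DFS with gray/black marking from 6:
6 gray
  1 gray
  1 black
  7 gray
  7 black
  10 gray
    8 gray
    8 black
  10 black
  5 gray
    3 gray
      3→1: 1 black — skip
    3 black
    2 gray
      9 gray
      9 black
      2→8: 8 black — skip
      4 gray
        4→6: 6 is gray → back edge
Back edge closes the cycle 6 → 5 → 2 → 4 → 6; its vertices are {2, 4, 5, 6}.

2, 4, 5, 6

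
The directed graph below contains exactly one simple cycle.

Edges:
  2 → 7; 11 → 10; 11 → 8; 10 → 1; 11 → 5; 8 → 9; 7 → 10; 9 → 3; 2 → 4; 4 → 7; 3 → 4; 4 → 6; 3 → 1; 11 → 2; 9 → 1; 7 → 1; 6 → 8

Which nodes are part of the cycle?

DFS with gray/black marking from 4:
4 gray
  6 gray
    8 gray
      9 gray
        3 gray
          3→4: 4 is gray → back edge
Back edge closes the cycle 4 → 6 → 8 → 9 → 3 → 4; its vertices are {3, 4, 6, 8, 9}.

3, 4, 6, 8, 9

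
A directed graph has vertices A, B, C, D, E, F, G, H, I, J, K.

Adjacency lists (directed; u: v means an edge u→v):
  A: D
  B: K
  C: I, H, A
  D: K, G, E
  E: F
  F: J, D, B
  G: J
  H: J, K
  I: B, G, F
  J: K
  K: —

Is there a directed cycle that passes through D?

Yes

D is on a cycle iff D can reach itself via ≥1 edge.
D → E → F → D — yes.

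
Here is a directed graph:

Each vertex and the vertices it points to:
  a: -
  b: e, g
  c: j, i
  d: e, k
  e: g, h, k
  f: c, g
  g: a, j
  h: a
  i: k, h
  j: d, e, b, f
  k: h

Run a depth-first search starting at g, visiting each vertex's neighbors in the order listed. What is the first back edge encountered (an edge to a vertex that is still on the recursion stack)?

e->g

DFS from g (visiting each vertex's neighbors in the order listed); mark gray on enter, black on exit:
g gray
  a gray
  a black
  j gray
    d gray
      e gray
        e→g: g is gray → back edge
First back edge: e → g.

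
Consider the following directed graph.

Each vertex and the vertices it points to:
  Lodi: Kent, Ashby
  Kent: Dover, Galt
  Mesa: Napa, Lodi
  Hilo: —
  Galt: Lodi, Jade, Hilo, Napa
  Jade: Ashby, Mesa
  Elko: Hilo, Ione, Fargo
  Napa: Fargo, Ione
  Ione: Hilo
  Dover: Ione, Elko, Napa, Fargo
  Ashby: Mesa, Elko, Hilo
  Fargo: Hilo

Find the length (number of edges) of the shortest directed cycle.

For each vertex v, BFS finds the shortest path from v back to v.
The shortest such closed walk is Lodi → Kent → Galt → Lodi, length 3.

3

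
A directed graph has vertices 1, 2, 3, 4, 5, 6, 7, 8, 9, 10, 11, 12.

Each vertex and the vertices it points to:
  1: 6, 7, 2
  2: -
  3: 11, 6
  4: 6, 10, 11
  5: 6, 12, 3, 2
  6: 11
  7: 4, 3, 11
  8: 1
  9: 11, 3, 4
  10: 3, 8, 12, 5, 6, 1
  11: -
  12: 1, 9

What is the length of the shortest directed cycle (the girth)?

For each vertex v, BFS finds the shortest path from v back to v.
The shortest such closed walk is 10 → 12 → 9 → 4 → 10, length 4.

4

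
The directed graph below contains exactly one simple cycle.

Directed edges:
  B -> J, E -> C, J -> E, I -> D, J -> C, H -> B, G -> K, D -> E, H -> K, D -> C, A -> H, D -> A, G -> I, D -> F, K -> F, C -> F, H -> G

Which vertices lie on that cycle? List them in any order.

A, D, G, H, I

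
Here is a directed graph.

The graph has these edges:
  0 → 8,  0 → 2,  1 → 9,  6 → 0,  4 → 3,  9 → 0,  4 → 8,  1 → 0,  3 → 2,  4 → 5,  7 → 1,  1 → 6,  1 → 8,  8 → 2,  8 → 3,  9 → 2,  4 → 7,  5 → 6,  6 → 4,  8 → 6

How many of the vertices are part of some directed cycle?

A vertex is on a directed cycle iff it belongs to a strongly connected component of size ≥ 2 (or has a self-loop).
The vertices on cycles are {0, 1, 4, 5, 6, 7, 8, 9} — 8 in total.

8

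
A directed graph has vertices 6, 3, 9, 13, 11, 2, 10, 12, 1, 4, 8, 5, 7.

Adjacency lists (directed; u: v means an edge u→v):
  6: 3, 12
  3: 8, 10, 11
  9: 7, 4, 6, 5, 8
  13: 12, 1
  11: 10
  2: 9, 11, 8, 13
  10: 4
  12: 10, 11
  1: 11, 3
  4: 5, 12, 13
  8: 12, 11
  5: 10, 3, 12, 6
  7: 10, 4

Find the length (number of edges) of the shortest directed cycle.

For each vertex v, BFS finds the shortest path from v back to v.
The shortest such closed walk is 4 → 5 → 10 → 4, length 3.

3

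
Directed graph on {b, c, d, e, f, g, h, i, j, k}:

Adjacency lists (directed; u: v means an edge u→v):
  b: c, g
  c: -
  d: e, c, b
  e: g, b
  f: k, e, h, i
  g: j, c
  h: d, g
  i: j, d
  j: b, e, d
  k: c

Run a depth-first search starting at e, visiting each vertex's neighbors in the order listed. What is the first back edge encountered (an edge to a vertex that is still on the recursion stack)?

DFS from e (visiting each vertex's neighbors in the order listed); mark gray on enter, black on exit:
e gray
  g gray
    j gray
      b gray
        c gray
        c black
        b→g: g is gray → back edge
First back edge: b → g.

b→g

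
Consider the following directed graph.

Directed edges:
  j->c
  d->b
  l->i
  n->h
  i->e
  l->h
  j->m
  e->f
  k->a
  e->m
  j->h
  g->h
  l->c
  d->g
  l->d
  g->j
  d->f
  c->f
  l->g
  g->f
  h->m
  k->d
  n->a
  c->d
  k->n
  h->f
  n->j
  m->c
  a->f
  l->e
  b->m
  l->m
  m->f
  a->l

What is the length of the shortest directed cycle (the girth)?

4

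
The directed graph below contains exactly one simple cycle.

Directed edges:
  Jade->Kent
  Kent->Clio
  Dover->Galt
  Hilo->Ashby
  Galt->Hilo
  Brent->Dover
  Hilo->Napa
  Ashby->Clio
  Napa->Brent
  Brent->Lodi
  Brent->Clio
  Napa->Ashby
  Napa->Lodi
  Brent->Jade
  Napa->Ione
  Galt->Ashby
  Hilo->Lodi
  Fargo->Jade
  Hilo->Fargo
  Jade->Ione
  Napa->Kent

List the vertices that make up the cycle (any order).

DFS with gray/black marking from Galt:
Galt gray
  Hilo gray
    Ashby gray
      Clio gray
      Clio black
    Ashby black
    Fargo gray
      Jade gray
        Kent gray
          Kent→Clio: Clio black — skip
        Kent black
        Ione gray
        Ione black
      Jade black
    Fargo black
    Lodi gray
    Lodi black
    Napa gray
      Napa→Ione: Ione black — skip
      Napa→Lodi: Lodi black — skip
      Napa→Kent: Kent black — skip
      Napa→Ashby: Ashby black — skip
      Brent gray
        Brent→Lodi: Lodi black — skip
        Brent→Jade: Jade black — skip
        Dover gray
          Dover→Galt: Galt is gray → back edge
Back edge closes the cycle Galt → Hilo → Napa → Brent → Dover → Galt; its vertices are {Galt, Hilo, Napa, Brent, Dover}.

Galt, Hilo, Napa, Brent, Dover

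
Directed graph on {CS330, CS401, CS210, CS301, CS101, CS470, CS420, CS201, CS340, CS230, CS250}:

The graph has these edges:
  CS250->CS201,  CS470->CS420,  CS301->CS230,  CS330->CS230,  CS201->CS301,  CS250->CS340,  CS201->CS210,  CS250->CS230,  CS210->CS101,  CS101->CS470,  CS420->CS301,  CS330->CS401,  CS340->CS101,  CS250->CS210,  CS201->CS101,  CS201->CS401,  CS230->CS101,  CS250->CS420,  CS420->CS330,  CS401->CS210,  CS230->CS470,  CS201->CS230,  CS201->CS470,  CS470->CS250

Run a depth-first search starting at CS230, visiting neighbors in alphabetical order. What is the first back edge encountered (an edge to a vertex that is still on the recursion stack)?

DFS from CS230 (visiting neighbors in alphabetical order); mark gray on enter, black on exit:
CS230 gray
  CS101 gray
    CS470 gray
      CS250 gray
        CS201 gray
          CS201→CS101: CS101 is gray → back edge
First back edge: CS201 → CS101.

CS201→CS101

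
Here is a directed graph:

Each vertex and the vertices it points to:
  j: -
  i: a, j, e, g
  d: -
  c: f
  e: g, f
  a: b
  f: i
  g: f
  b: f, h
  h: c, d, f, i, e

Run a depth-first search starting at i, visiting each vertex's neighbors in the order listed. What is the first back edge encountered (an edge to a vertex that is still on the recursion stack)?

DFS from i (visiting each vertex's neighbors in the order listed); mark gray on enter, black on exit:
i gray
  a gray
    b gray
      f gray
        f→i: i is gray → back edge
First back edge: f → i.

f→i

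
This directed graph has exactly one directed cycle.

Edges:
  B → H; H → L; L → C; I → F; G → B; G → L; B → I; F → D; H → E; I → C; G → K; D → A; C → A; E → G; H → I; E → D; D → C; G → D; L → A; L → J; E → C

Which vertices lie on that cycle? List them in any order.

DFS with gray/black marking from G:
G gray
  D gray
    C gray
      A gray
      A black
    C black
    D→A: A black — skip
  D black
  K gray
  K black
  L gray
    L→C: C black — skip
    J gray
    J black
    L→A: A black — skip
  L black
  B gray
    H gray
      I gray
        I→C: C black — skip
        F gray
          F→D: D black — skip
        F black
      I black
      H→L: L black — skip
      E gray
        E→G: G is gray → back edge
Back edge closes the cycle G → B → H → E → G; its vertices are {B, E, G, H}.

B, E, G, H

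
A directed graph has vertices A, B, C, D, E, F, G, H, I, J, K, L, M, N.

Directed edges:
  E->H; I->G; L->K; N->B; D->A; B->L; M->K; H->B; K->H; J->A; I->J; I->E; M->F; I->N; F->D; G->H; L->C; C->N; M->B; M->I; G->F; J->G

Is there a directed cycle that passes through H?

Yes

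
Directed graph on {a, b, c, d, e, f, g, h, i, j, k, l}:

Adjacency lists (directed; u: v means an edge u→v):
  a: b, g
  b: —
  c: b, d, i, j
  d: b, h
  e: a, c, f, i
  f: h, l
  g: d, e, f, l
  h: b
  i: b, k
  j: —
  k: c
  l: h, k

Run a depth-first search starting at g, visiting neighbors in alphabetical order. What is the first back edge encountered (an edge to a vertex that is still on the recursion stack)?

a->g

DFS from g (visiting neighbors in alphabetical order); mark gray on enter, black on exit:
g gray
  d gray
    b gray
    b black
    h gray
      h→b: b black — skip
    h black
  d black
  e gray
    a gray
      a→b: b black — skip
      a→g: g is gray → back edge
First back edge: a → g.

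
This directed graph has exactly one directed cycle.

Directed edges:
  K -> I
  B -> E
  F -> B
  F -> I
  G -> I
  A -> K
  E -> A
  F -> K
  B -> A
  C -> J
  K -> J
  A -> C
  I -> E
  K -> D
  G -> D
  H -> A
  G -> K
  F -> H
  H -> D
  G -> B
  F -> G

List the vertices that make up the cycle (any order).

A, E, I, K

DFS with gray/black marking from I:
I gray
  E gray
    A gray
      C gray
        J gray
        J black
      C black
      K gray
        K→J: J black — skip
        D gray
        D black
        K→I: I is gray → back edge
Back edge closes the cycle I → E → A → K → I; its vertices are {A, E, I, K}.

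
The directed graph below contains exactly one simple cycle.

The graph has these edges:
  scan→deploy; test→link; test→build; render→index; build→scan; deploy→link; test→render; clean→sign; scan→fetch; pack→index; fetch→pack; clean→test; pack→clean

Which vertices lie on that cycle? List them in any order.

pack, scan, test, build, clean, fetch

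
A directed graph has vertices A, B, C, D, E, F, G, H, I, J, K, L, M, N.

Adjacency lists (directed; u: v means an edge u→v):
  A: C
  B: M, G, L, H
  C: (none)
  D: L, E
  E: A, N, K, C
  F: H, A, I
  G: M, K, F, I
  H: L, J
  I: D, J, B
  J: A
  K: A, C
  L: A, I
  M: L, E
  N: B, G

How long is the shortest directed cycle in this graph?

3

For each vertex v, BFS finds the shortest path from v back to v.
The shortest such closed walk is B → L → I → B, length 3.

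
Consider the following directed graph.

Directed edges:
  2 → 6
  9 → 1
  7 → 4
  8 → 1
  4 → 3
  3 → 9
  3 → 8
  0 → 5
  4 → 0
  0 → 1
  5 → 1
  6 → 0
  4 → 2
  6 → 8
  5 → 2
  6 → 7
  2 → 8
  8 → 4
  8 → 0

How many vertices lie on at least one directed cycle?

8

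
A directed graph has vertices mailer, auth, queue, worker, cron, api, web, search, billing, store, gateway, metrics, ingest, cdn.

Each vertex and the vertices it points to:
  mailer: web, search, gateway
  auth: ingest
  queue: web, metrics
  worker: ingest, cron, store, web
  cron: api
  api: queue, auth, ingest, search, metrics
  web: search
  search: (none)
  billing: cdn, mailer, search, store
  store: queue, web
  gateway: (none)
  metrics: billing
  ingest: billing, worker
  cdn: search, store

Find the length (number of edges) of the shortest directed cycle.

For each vertex v, BFS finds the shortest path from v back to v.
The shortest such closed walk is ingest → worker → ingest, length 2.

2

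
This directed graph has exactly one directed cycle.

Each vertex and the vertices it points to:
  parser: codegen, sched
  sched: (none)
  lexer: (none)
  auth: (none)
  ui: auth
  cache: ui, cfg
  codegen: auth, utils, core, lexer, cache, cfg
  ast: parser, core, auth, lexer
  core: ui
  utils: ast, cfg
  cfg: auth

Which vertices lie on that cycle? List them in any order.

ast, utils, parser, codegen

DFS with gray/black marking from ast:
ast gray
  parser gray
    codegen gray
      auth gray
      auth black
      utils gray
        utils→ast: ast is gray → back edge
Back edge closes the cycle ast → parser → codegen → utils → ast; its vertices are {ast, utils, parser, codegen}.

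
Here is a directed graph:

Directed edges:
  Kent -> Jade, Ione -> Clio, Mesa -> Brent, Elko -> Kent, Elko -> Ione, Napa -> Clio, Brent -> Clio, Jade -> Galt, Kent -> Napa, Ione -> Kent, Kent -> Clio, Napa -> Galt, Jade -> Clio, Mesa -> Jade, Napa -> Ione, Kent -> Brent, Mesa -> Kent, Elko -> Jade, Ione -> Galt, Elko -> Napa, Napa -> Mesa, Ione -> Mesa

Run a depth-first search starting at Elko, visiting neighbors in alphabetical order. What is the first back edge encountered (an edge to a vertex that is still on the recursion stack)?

DFS from Elko (visiting neighbors in alphabetical order); mark gray on enter, black on exit:
Elko gray
  Ione gray
    Clio gray
    Clio black
    Galt gray
    Galt black
    Kent gray
      Brent gray
        Brent→Clio: Clio black — skip
      Brent black
      Kent→Clio: Clio black — skip
      Jade gray
        Jade→Clio: Clio black — skip
        Jade→Galt: Galt black — skip
      Jade black
      Napa gray
        Napa→Clio: Clio black — skip
        Napa→Galt: Galt black — skip
        Napa→Ione: Ione is gray → back edge
First back edge: Napa → Ione.

Napa→Ione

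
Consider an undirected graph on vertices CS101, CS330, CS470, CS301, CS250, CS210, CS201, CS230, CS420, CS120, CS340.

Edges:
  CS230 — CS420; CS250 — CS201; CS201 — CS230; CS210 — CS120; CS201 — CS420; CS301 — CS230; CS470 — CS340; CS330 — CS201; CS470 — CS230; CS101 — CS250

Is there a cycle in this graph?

Yes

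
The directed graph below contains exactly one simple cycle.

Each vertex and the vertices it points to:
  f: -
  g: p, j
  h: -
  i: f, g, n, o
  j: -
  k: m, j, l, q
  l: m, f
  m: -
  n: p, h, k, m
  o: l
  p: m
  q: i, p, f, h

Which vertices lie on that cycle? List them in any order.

DFS with gray/black marking from q:
q gray
  i gray
    f gray
    f black
    g gray
      p gray
        m gray
        m black
      p black
      j gray
      j black
    g black
    n gray
      n→p: p black — skip
      h gray
      h black
      k gray
        k→m: m black — skip
        k→j: j black — skip
        l gray
          l→m: m black — skip
          l→f: f black — skip
        l black
        k→q: q is gray → back edge
Back edge closes the cycle q → i → n → k → q; its vertices are {i, k, n, q}.

i, k, n, q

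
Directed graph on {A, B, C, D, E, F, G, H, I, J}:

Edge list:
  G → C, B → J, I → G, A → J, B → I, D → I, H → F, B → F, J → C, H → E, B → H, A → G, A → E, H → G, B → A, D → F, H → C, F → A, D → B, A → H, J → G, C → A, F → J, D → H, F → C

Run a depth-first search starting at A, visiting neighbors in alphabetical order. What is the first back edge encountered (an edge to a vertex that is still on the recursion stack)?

C→A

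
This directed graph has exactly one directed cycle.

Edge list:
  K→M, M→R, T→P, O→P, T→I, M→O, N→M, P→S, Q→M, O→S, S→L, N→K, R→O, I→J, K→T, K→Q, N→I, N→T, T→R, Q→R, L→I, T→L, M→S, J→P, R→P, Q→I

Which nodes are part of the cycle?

I, J, L, P, S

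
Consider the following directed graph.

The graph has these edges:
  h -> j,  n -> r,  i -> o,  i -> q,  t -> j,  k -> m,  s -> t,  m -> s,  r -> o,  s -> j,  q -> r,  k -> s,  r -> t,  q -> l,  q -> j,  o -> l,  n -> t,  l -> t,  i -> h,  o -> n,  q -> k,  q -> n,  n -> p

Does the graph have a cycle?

Yes

DFS with white/gray/black marking, starting from r:
r gray
  o gray
    n gray
      t gray
        j gray
        j black
      t black
      n→r: r is gray → back edge
Back edge found, so a cycle exists: r → o → n → r.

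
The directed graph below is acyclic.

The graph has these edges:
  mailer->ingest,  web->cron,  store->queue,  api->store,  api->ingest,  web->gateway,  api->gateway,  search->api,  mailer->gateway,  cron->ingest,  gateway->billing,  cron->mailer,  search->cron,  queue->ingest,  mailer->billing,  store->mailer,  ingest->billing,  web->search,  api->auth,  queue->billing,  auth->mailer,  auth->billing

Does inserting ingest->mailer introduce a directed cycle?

Yes

Adding ingest→mailer creates a cycle iff mailer can already reach ingest.
Path from mailer: mailer → ingest.
So mailer → … → ingest → mailer is a cycle.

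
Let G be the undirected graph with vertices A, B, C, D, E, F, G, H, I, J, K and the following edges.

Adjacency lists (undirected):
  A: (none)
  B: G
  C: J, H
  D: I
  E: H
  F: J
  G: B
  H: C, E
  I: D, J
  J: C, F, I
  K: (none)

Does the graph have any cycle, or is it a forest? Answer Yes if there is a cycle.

DFS, tracking each vertex's parent; an edge to a visited non-parent vertex closes a cycle.
Start from K:
visit K (parent –)
visit A (parent –)
visit B (parent –)
  visit G (parent B)
    G–B: parent, skip
visit C (parent –)
  visit J (parent C)
    J–C: parent, skip
    visit F (parent J)
      F–J: parent, skip
    visit I (parent J)
      visit D (parent I)
        D–I: parent, skip
      I–J: parent, skip
  visit H (parent C)
    H–C: parent, skip
    visit E (parent H)
      E–H: parent, skip
No non-parent visited neighbor found — the graph is a forest.

No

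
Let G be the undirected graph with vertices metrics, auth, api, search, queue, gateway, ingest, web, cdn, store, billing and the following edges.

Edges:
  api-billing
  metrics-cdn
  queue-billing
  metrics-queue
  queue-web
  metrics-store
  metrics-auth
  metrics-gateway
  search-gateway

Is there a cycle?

DFS, tracking each vertex's parent; an edge to a visited non-parent vertex closes a cycle.
Start from gateway:
visit gateway (parent –)
  visit search (parent gateway)
    search–gateway: parent, skip
  visit metrics (parent gateway)
    visit store (parent metrics)
      store–metrics: parent, skip
    metrics–gateway: parent, skip
    visit queue (parent metrics)
      queue–metrics: parent, skip
      visit billing (parent queue)
        visit api (parent billing)
          api–billing: parent, skip
        billing–queue: parent, skip
      visit web (parent queue)
        web–queue: parent, skip
    visit cdn (parent metrics)
      cdn–metrics: parent, skip
    visit auth (parent metrics)
      auth–metrics: parent, skip
visit ingest (parent –)
No non-parent visited neighbor found — the graph is a forest.

No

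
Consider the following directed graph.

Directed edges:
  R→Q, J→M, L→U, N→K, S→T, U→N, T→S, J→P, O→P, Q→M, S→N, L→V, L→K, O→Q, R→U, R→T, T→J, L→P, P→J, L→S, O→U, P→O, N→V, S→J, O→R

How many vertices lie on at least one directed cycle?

6

A vertex is on a directed cycle iff it belongs to a strongly connected component of size ≥ 2 (or has a self-loop).
The vertices on cycles are {J, O, P, R, S, T} — 6 in total.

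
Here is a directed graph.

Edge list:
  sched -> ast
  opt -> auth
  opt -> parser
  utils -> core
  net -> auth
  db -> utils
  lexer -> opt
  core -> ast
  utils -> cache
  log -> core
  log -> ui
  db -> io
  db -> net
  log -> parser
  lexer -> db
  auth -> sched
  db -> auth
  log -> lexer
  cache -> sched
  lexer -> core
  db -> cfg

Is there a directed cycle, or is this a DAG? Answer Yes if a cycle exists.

No

DFS with white/gray/black marking, starting from utils:
utils gray
  cache gray
    sched gray
      ast gray
      ast black
    sched black
  cache black
  core gray
    core→ast: ast black — skip
  core black
utils black
log gray
  lexer gray
    lexer→core: core black — skip
    opt gray
      auth gray
        auth→sched: sched black — skip
      auth black
      parser gray
      parser black
    opt black
    db gray
      io gray
      io black
      cfg gray
      cfg black
      net gray
        net→auth: auth black — skip
      net black
      db→auth: auth black — skip
      db→utils: utils black — skip
    db black
  lexer black
  ui gray
  ui black
  log→parser: parser black — skip
  log→core: core black — skip
log black
Every edge goes to a white or black vertex — no back edge, so the graph is acyclic.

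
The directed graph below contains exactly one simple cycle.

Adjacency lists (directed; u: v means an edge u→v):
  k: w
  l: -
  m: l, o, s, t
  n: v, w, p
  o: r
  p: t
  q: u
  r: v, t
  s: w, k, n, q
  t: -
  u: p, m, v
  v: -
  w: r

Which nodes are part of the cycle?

m, q, s, u

DFS with gray/black marking from m:
m gray
  l gray
  l black
  o gray
    r gray
      v gray
      v black
      t gray
      t black
    r black
  o black
  s gray
    w gray
      w→r: r black — skip
    w black
    k gray
      k→w: w black — skip
    k black
    n gray
      n→v: v black — skip
      n→w: w black — skip
      p gray
        p→t: t black — skip
      p black
    n black
    q gray
      u gray
        u→p: p black — skip
        u→m: m is gray → back edge
Back edge closes the cycle m → s → q → u → m; its vertices are {m, q, s, u}.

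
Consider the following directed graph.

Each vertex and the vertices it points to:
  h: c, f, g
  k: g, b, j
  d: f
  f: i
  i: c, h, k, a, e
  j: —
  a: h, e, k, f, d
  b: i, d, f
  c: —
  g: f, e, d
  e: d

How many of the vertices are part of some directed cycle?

9

A vertex is on a directed cycle iff it belongs to a strongly connected component of size ≥ 2 (or has a self-loop).
The vertices on cycles are {a, b, d, e, f, g, h, i, k} — 9 in total.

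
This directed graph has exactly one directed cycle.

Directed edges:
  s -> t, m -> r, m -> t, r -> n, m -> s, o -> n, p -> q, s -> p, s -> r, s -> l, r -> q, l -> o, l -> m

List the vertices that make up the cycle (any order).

l, m, s

DFS with gray/black marking from s:
s gray
  r gray
    n gray
    n black
    q gray
    q black
  r black
  p gray
    p→q: q black — skip
  p black
  t gray
  t black
  l gray
    o gray
      o→n: n black — skip
    o black
    m gray
      m→t: t black — skip
      m→s: s is gray → back edge
Back edge closes the cycle s → l → m → s; its vertices are {l, m, s}.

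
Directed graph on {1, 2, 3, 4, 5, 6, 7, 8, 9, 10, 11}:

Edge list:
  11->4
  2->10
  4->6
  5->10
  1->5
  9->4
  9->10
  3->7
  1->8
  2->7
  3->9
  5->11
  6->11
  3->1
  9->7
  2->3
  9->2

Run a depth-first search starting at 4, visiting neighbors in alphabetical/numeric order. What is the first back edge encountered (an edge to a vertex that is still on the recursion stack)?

11→4

DFS from 4 (visiting neighbors in alphabetical/numeric order); mark gray on enter, black on exit:
4 gray
  6 gray
    11 gray
      11→4: 4 is gray → back edge
First back edge: 11 → 4.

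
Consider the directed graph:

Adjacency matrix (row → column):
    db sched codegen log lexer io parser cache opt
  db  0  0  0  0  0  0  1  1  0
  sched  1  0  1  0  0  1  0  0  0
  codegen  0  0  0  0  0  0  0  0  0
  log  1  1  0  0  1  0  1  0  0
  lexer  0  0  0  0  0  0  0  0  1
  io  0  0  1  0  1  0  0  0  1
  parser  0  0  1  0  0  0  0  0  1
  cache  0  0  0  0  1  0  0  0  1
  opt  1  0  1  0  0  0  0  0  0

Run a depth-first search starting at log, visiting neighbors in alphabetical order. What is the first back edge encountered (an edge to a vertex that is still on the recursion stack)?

opt→db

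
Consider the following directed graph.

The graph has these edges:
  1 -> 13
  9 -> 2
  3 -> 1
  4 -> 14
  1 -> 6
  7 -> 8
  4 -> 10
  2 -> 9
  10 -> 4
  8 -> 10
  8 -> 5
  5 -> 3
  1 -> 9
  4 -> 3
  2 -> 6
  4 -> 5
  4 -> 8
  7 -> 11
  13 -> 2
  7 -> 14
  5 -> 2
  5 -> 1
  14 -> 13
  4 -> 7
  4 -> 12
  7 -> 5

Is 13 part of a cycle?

No

13 lies on a cycle iff there is a path from 13 back to itself.
Exploring from 13, it never reaches itself; equivalently, its strongly connected component is a singleton.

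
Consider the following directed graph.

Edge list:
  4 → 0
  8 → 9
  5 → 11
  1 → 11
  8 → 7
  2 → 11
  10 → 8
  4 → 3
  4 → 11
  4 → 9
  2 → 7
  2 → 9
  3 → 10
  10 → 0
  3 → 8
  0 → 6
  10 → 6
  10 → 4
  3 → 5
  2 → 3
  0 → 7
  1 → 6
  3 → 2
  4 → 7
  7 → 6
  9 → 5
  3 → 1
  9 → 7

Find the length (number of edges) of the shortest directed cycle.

For each vertex v, BFS finds the shortest path from v back to v.
The shortest such closed walk is 3 → 2 → 3, length 2.

2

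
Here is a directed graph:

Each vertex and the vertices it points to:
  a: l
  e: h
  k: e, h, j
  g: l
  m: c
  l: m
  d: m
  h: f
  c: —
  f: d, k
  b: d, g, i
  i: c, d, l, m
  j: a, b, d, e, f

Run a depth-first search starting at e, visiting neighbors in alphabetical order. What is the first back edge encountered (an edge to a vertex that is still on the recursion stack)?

DFS from e (visiting neighbors in alphabetical order); mark gray on enter, black on exit:
e gray
  h gray
    f gray
      d gray
        m gray
          c gray
          c black
        m black
      d black
      k gray
        k→e: e is gray → back edge
First back edge: k → e.

k→e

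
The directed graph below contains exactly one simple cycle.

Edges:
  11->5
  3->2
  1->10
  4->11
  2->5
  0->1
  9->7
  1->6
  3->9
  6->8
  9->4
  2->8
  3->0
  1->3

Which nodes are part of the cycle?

0, 1, 3

DFS with gray/black marking from 1:
1 gray
  10 gray
  10 black
  6 gray
    8 gray
    8 black
  6 black
  3 gray
    0 gray
      0→1: 1 is gray → back edge
Back edge closes the cycle 1 → 3 → 0 → 1; its vertices are {0, 1, 3}.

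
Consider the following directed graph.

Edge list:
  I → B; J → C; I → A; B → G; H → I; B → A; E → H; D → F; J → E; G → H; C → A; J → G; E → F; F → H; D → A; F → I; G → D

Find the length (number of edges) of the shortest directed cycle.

4

For each vertex v, BFS finds the shortest path from v back to v.
The shortest such closed walk is G → H → I → B → G, length 4.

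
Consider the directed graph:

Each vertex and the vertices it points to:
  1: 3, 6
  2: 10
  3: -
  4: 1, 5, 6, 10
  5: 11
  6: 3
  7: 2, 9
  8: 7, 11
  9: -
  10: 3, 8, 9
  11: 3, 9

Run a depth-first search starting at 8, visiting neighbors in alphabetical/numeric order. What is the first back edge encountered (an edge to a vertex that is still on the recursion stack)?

10→8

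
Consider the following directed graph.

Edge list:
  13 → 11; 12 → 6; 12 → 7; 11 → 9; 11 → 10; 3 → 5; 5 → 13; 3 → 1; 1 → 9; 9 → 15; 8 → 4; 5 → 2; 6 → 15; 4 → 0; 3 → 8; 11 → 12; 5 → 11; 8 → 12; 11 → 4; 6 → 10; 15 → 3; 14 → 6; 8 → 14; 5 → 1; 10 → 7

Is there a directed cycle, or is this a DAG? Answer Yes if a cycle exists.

Yes

DFS with white/gray/black marking, starting from 11:
11 gray
  12 gray
    7 gray
    7 black
    6 gray
      15 gray
        3 gray
          5 gray
            2 gray
            2 black
            1 gray
              9 gray
                9→15: 15 is gray → back edge
Back edge found, so a cycle exists: 15 → 3 → 5 → 1 → 9 → 15.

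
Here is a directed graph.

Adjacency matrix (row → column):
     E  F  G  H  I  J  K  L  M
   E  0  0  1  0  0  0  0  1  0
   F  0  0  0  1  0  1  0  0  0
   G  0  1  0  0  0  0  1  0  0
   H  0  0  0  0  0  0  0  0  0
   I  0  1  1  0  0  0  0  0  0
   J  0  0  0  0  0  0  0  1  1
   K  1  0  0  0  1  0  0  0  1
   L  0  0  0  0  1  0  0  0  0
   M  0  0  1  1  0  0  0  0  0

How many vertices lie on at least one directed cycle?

A vertex is on a directed cycle iff it belongs to a strongly connected component of size ≥ 2 (or has a self-loop).
The vertices on cycles are {E, F, G, I, J, K, L, M} — 8 in total.

8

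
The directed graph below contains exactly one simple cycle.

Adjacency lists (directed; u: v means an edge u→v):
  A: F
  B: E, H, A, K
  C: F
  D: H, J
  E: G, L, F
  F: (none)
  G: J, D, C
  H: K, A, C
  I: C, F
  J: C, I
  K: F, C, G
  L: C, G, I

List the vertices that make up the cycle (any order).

D, G, H, K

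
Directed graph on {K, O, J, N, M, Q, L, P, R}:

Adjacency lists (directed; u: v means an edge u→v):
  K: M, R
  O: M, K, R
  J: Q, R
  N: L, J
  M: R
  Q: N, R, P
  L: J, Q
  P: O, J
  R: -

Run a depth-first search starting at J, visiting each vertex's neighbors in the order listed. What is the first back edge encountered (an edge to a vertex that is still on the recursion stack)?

DFS from J (visiting each vertex's neighbors in the order listed); mark gray on enter, black on exit:
J gray
  Q gray
    N gray
      L gray
        L→J: J is gray → back edge
First back edge: L → J.

L→J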